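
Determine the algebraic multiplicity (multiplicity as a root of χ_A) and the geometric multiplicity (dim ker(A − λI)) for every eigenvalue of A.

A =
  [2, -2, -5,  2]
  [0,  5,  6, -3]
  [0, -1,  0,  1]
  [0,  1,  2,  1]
λ = 2: alg = 4, geom = 2

Step 1 — factor the characteristic polynomial to read off the algebraic multiplicities:
  χ_A(x) = (x - 2)^4

Step 2 — compute geometric multiplicities via the rank-nullity identity g(λ) = n − rank(A − λI):
  rank(A − (2)·I) = 2, so dim ker(A − (2)·I) = n − 2 = 2

Summary:
  λ = 2: algebraic multiplicity = 4, geometric multiplicity = 2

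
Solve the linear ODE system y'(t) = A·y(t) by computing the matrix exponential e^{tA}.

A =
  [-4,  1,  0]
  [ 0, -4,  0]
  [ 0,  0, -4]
e^{tA} =
  [exp(-4*t), t*exp(-4*t), 0]
  [0, exp(-4*t), 0]
  [0, 0, exp(-4*t)]

Strategy: write A = P · J · P⁻¹ where J is a Jordan canonical form, so e^{tA} = P · e^{tJ} · P⁻¹, and e^{tJ} can be computed block-by-block.

A has Jordan form
J =
  [-4,  1,  0]
  [ 0, -4,  0]
  [ 0,  0, -4]
(up to reordering of blocks).

Per-block formulas:
  For a 2×2 Jordan block J_2(-4): exp(t · J_2(-4)) = e^(-4t)·(I + t·N), where N is the 2×2 nilpotent shift.
  For a 1×1 block at λ = -4: exp(t · [-4]) = [e^(-4t)].

After assembling e^{tJ} and conjugating by P, we get:

e^{tA} =
  [exp(-4*t), t*exp(-4*t), 0]
  [0, exp(-4*t), 0]
  [0, 0, exp(-4*t)]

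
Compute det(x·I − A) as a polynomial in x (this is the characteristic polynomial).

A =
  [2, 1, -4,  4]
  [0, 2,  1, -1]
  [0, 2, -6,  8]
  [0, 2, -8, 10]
x^4 - 8*x^3 + 24*x^2 - 32*x + 16

Expanding det(x·I − A) (e.g. by cofactor expansion or by noting that A is similar to its Jordan form J, which has the same characteristic polynomial as A) gives
  χ_A(x) = x^4 - 8*x^3 + 24*x^2 - 32*x + 16
which factors as (x - 2)^4. The eigenvalues (with algebraic multiplicities) are λ = 2 with multiplicity 4.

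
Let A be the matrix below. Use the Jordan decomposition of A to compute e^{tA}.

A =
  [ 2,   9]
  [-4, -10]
e^{tA} =
  [6*t*exp(-4*t) + exp(-4*t), 9*t*exp(-4*t)]
  [-4*t*exp(-4*t), -6*t*exp(-4*t) + exp(-4*t)]

Strategy: write A = P · J · P⁻¹ where J is a Jordan canonical form, so e^{tA} = P · e^{tJ} · P⁻¹, and e^{tJ} can be computed block-by-block.

A has Jordan form
J =
  [-4,  1]
  [ 0, -4]
(up to reordering of blocks).

Per-block formulas:
  For a 2×2 Jordan block J_2(-4): exp(t · J_2(-4)) = e^(-4t)·(I + t·N), where N is the 2×2 nilpotent shift.

After assembling e^{tJ} and conjugating by P, we get:

e^{tA} =
  [6*t*exp(-4*t) + exp(-4*t), 9*t*exp(-4*t)]
  [-4*t*exp(-4*t), -6*t*exp(-4*t) + exp(-4*t)]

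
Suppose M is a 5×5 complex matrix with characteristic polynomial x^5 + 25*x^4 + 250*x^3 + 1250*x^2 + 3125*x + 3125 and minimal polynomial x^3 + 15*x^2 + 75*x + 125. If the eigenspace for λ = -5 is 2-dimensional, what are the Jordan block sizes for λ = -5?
Block sizes for λ = -5: [3, 2]

Step 1 — from the characteristic polynomial, algebraic multiplicity of λ = -5 is 5. From dim ker(M − (-5)·I) = 2, there are exactly 2 Jordan blocks for λ = -5.
Step 2 — from the minimal polynomial, the factor (x + 5)^3 tells us the largest block for λ = -5 has size 3.
Step 3 — with total size 5, 2 blocks, and largest block 3, the block sizes (in nonincreasing order) are [3, 2].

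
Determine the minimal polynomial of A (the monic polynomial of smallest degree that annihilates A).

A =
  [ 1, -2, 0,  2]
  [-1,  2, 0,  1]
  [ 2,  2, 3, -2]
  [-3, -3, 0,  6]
x^2 - 6*x + 9

The characteristic polynomial is χ_A(x) = (x - 3)^4, so the eigenvalues are known. The minimal polynomial is
  m_A(x) = Π_λ (x − λ)^{k_λ}
where k_λ is the size of the *largest* Jordan block for λ (equivalently, the smallest k with (A − λI)^k v = 0 for every generalised eigenvector v of λ).

  λ = 3: largest Jordan block has size 2, contributing (x − 3)^2

So m_A(x) = (x - 3)^2 = x^2 - 6*x + 9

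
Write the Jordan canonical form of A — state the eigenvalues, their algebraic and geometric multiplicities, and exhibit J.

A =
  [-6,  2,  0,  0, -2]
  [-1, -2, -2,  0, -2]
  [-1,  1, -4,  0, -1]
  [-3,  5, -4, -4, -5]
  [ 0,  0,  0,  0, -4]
J_3(-4) ⊕ J_1(-4) ⊕ J_1(-4)

The characteristic polynomial is
  det(x·I − A) = x^5 + 20*x^4 + 160*x^3 + 640*x^2 + 1280*x + 1024 = (x + 4)^5

Eigenvalues and multiplicities (the geometric multiplicity of λ is n − rank(A − λI), which equals the number of Jordan blocks for λ):
  λ = -4: algebraic multiplicity = 5, geometric multiplicity = 3

Determining the block sizes for each eigenvalue:
  λ = -4: with am = 5 and gm = 3, the partition is not yet determined (e.g. several partitions of 5 into 3 parts exist). Let N = A − (-4)·I. Computing rank(N^1) = 2, rank(N^2) = 1, rank(N^3) = 0; the number of blocks of size ≥ j is rank(N^{j−1}) − rank(N^j), giving [3, 1, 1]. So we have 1 block(s) of size 3, 2 block(s) of size 1 → block sizes [3, 1, 1]

Assembling the blocks gives a Jordan form
J =
  [-4,  1,  0,  0,  0]
  [ 0, -4,  1,  0,  0]
  [ 0,  0, -4,  0,  0]
  [ 0,  0,  0, -4,  0]
  [ 0,  0,  0,  0, -4]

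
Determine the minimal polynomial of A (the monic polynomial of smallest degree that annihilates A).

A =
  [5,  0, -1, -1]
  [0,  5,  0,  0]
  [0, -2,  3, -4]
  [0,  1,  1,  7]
x^3 - 15*x^2 + 75*x - 125

The characteristic polynomial is χ_A(x) = (x - 5)^4, so the eigenvalues are known. The minimal polynomial is
  m_A(x) = Π_λ (x − λ)^{k_λ}
where k_λ is the size of the *largest* Jordan block for λ (equivalently, the smallest k with (A − λI)^k v = 0 for every generalised eigenvector v of λ).

  λ = 5: largest Jordan block has size 3, contributing (x − 5)^3

So m_A(x) = (x - 5)^3 = x^3 - 15*x^2 + 75*x - 125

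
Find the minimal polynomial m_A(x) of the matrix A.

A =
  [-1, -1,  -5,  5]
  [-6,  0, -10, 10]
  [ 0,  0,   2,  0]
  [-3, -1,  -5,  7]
x^2 - 4*x + 4

The characteristic polynomial is χ_A(x) = (x - 2)^4, so the eigenvalues are known. The minimal polynomial is
  m_A(x) = Π_λ (x − λ)^{k_λ}
where k_λ is the size of the *largest* Jordan block for λ (equivalently, the smallest k with (A − λI)^k v = 0 for every generalised eigenvector v of λ).

  λ = 2: largest Jordan block has size 2, contributing (x − 2)^2

So m_A(x) = (x - 2)^2 = x^2 - 4*x + 4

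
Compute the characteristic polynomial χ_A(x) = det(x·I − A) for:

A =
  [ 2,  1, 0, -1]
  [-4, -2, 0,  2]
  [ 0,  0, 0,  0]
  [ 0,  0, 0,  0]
x^4

Expanding det(x·I − A) (e.g. by cofactor expansion or by noting that A is similar to its Jordan form J, which has the same characteristic polynomial as A) gives
  χ_A(x) = x^4
which factors as x^4. The eigenvalues (with algebraic multiplicities) are λ = 0 with multiplicity 4.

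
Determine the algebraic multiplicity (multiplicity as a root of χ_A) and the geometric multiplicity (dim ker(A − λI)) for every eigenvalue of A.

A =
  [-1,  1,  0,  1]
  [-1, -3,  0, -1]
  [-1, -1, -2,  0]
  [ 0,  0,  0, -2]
λ = -2: alg = 4, geom = 2

Step 1 — factor the characteristic polynomial to read off the algebraic multiplicities:
  χ_A(x) = (x + 2)^4

Step 2 — compute geometric multiplicities via the rank-nullity identity g(λ) = n − rank(A − λI):
  rank(A − (-2)·I) = 2, so dim ker(A − (-2)·I) = n − 2 = 2

Summary:
  λ = -2: algebraic multiplicity = 4, geometric multiplicity = 2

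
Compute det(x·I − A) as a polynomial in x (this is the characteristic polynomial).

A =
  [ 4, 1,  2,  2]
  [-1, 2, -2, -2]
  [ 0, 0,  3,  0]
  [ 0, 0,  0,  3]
x^4 - 12*x^3 + 54*x^2 - 108*x + 81

Expanding det(x·I − A) (e.g. by cofactor expansion or by noting that A is similar to its Jordan form J, which has the same characteristic polynomial as A) gives
  χ_A(x) = x^4 - 12*x^3 + 54*x^2 - 108*x + 81
which factors as (x - 3)^4. The eigenvalues (with algebraic multiplicities) are λ = 3 with multiplicity 4.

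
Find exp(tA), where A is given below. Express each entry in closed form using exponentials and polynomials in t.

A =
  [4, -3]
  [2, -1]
e^{tA} =
  [3*exp(2*t) - 2*exp(t), -3*exp(2*t) + 3*exp(t)]
  [2*exp(2*t) - 2*exp(t), -2*exp(2*t) + 3*exp(t)]

Strategy: write A = P · J · P⁻¹ where J is a Jordan canonical form, so e^{tA} = P · e^{tJ} · P⁻¹, and e^{tJ} can be computed block-by-block.

A has Jordan form
J =
  [1, 0]
  [0, 2]
(up to reordering of blocks).

Per-block formulas:
  For a 1×1 block at λ = 2: exp(t · [2]) = [e^(2t)].
  For a 1×1 block at λ = 1: exp(t · [1]) = [e^(1t)].

After assembling e^{tJ} and conjugating by P, we get:

e^{tA} =
  [3*exp(2*t) - 2*exp(t), -3*exp(2*t) + 3*exp(t)]
  [2*exp(2*t) - 2*exp(t), -2*exp(2*t) + 3*exp(t)]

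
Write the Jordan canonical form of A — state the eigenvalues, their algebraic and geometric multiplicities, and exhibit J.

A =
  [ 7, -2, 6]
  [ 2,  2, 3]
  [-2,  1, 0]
J_2(3) ⊕ J_1(3)

The characteristic polynomial is
  det(x·I − A) = x^3 - 9*x^2 + 27*x - 27 = (x - 3)^3

Eigenvalues and multiplicities (the geometric multiplicity of λ is n − rank(A − λI), which equals the number of Jordan blocks for λ):
  λ = 3: algebraic multiplicity = 3, geometric multiplicity = 2

Determining the block sizes for each eigenvalue:
  λ = 3: 2 blocks summing to 3 forces exactly one block of size 2 and the rest size 1 → block sizes [2, 1]

Assembling the blocks gives a Jordan form
J =
  [3, 1, 0]
  [0, 3, 0]
  [0, 0, 3]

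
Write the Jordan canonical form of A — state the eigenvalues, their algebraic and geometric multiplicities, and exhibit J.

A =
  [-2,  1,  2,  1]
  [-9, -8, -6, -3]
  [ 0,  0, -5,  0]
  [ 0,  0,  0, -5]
J_2(-5) ⊕ J_1(-5) ⊕ J_1(-5)

The characteristic polynomial is
  det(x·I − A) = x^4 + 20*x^3 + 150*x^2 + 500*x + 625 = (x + 5)^4

Eigenvalues and multiplicities (the geometric multiplicity of λ is n − rank(A − λI), which equals the number of Jordan blocks for λ):
  λ = -5: algebraic multiplicity = 4, geometric multiplicity = 3

Determining the block sizes for each eigenvalue:
  λ = -5: 3 blocks summing to 4 forces exactly one block of size 2 and the rest size 1 → block sizes [2, 1, 1]

Assembling the blocks gives a Jordan form
J =
  [-5,  1,  0,  0]
  [ 0, -5,  0,  0]
  [ 0,  0, -5,  0]
  [ 0,  0,  0, -5]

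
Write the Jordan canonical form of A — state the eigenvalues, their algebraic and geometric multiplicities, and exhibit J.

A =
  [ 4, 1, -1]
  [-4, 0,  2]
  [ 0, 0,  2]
J_2(2) ⊕ J_1(2)

The characteristic polynomial is
  det(x·I − A) = x^3 - 6*x^2 + 12*x - 8 = (x - 2)^3

Eigenvalues and multiplicities (the geometric multiplicity of λ is n − rank(A − λI), which equals the number of Jordan blocks for λ):
  λ = 2: algebraic multiplicity = 3, geometric multiplicity = 2

Determining the block sizes for each eigenvalue:
  λ = 2: 2 blocks summing to 3 forces exactly one block of size 2 and the rest size 1 → block sizes [2, 1]

Assembling the blocks gives a Jordan form
J =
  [2, 1, 0]
  [0, 2, 0]
  [0, 0, 2]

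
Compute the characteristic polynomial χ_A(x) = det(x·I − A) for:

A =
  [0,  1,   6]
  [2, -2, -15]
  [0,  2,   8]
x^3 - 6*x^2 + 12*x - 8

Expanding det(x·I − A) (e.g. by cofactor expansion or by noting that A is similar to its Jordan form J, which has the same characteristic polynomial as A) gives
  χ_A(x) = x^3 - 6*x^2 + 12*x - 8
which factors as (x - 2)^3. The eigenvalues (with algebraic multiplicities) are λ = 2 with multiplicity 3.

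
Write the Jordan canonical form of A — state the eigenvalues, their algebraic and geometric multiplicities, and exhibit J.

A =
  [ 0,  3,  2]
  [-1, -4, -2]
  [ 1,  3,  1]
J_2(-1) ⊕ J_1(-1)

The characteristic polynomial is
  det(x·I − A) = x^3 + 3*x^2 + 3*x + 1 = (x + 1)^3

Eigenvalues and multiplicities (the geometric multiplicity of λ is n − rank(A − λI), which equals the number of Jordan blocks for λ):
  λ = -1: algebraic multiplicity = 3, geometric multiplicity = 2

Determining the block sizes for each eigenvalue:
  λ = -1: 2 blocks summing to 3 forces exactly one block of size 2 and the rest size 1 → block sizes [2, 1]

Assembling the blocks gives a Jordan form
J =
  [-1,  1,  0]
  [ 0, -1,  0]
  [ 0,  0, -1]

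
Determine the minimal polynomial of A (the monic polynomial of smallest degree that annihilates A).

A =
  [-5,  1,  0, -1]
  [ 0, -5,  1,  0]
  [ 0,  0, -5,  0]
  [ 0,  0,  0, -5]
x^3 + 15*x^2 + 75*x + 125

The characteristic polynomial is χ_A(x) = (x + 5)^4, so the eigenvalues are known. The minimal polynomial is
  m_A(x) = Π_λ (x − λ)^{k_λ}
where k_λ is the size of the *largest* Jordan block for λ (equivalently, the smallest k with (A − λI)^k v = 0 for every generalised eigenvector v of λ).

  λ = -5: largest Jordan block has size 3, contributing (x + 5)^3

So m_A(x) = (x + 5)^3 = x^3 + 15*x^2 + 75*x + 125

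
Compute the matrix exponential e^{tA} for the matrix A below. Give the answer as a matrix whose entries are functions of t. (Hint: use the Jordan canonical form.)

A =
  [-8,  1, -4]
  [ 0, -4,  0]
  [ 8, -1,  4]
e^{tA} =
  [-1 + 2*exp(-4*t), t*exp(-4*t), -1 + exp(-4*t)]
  [0, exp(-4*t), 0]
  [2 - 2*exp(-4*t), -t*exp(-4*t), 2 - exp(-4*t)]

Strategy: write A = P · J · P⁻¹ where J is a Jordan canonical form, so e^{tA} = P · e^{tJ} · P⁻¹, and e^{tJ} can be computed block-by-block.

A has Jordan form
J =
  [-4,  1, 0]
  [ 0, -4, 0]
  [ 0,  0, 0]
(up to reordering of blocks).

Per-block formulas:
  For a 2×2 Jordan block J_2(-4): exp(t · J_2(-4)) = e^(-4t)·(I + t·N), where N is the 2×2 nilpotent shift.
  For a 1×1 block at λ = 0: exp(t · [0]) = [e^(0t)].

After assembling e^{tJ} and conjugating by P, we get:

e^{tA} =
  [-1 + 2*exp(-4*t), t*exp(-4*t), -1 + exp(-4*t)]
  [0, exp(-4*t), 0]
  [2 - 2*exp(-4*t), -t*exp(-4*t), 2 - exp(-4*t)]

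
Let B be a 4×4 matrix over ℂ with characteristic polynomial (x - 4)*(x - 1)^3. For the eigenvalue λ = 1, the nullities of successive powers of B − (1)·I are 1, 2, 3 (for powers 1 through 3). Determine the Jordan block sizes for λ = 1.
Block sizes for λ = 1: [3]

From the dimensions of kernels of powers, the number of Jordan blocks of size at least j is d_j − d_{j−1} where d_j = dim ker(N^j) (with d_0 = 0). Computing the differences gives [1, 1, 1].
The number of blocks of size exactly k is (#blocks of size ≥ k) − (#blocks of size ≥ k + 1), so the partition is: 1 block(s) of size 3.
In nonincreasing order the block sizes are [3].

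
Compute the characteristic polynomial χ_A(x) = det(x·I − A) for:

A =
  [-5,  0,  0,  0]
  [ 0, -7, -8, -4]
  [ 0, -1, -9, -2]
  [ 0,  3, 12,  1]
x^4 + 20*x^3 + 150*x^2 + 500*x + 625

Expanding det(x·I − A) (e.g. by cofactor expansion or by noting that A is similar to its Jordan form J, which has the same characteristic polynomial as A) gives
  χ_A(x) = x^4 + 20*x^3 + 150*x^2 + 500*x + 625
which factors as (x + 5)^4. The eigenvalues (with algebraic multiplicities) are λ = -5 with multiplicity 4.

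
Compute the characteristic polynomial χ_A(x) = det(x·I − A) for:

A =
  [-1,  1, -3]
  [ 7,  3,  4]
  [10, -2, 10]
x^3 - 12*x^2 + 48*x - 64

Expanding det(x·I − A) (e.g. by cofactor expansion or by noting that A is similar to its Jordan form J, which has the same characteristic polynomial as A) gives
  χ_A(x) = x^3 - 12*x^2 + 48*x - 64
which factors as (x - 4)^3. The eigenvalues (with algebraic multiplicities) are λ = 4 with multiplicity 3.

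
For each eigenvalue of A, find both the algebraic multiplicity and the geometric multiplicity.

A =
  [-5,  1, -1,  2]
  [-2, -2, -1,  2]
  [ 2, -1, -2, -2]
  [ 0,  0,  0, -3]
λ = -3: alg = 4, geom = 3

Step 1 — factor the characteristic polynomial to read off the algebraic multiplicities:
  χ_A(x) = (x + 3)^4

Step 2 — compute geometric multiplicities via the rank-nullity identity g(λ) = n − rank(A − λI):
  rank(A − (-3)·I) = 1, so dim ker(A − (-3)·I) = n − 1 = 3

Summary:
  λ = -3: algebraic multiplicity = 4, geometric multiplicity = 3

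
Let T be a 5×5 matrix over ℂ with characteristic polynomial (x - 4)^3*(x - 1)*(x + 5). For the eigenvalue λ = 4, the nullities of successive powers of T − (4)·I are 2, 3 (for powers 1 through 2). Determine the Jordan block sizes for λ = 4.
Block sizes for λ = 4: [2, 1]

From the dimensions of kernels of powers, the number of Jordan blocks of size at least j is d_j − d_{j−1} where d_j = dim ker(N^j) (with d_0 = 0). Computing the differences gives [2, 1].
The number of blocks of size exactly k is (#blocks of size ≥ k) − (#blocks of size ≥ k + 1), so the partition is: 1 block(s) of size 1, 1 block(s) of size 2.
In nonincreasing order the block sizes are [2, 1].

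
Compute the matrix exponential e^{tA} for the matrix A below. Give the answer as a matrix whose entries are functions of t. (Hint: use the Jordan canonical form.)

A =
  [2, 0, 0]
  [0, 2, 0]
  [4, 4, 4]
e^{tA} =
  [exp(2*t), 0, 0]
  [0, exp(2*t), 0]
  [2*exp(4*t) - 2*exp(2*t), 2*exp(4*t) - 2*exp(2*t), exp(4*t)]

Strategy: write A = P · J · P⁻¹ where J is a Jordan canonical form, so e^{tA} = P · e^{tJ} · P⁻¹, and e^{tJ} can be computed block-by-block.

A has Jordan form
J =
  [2, 0, 0]
  [0, 2, 0]
  [0, 0, 4]
(up to reordering of blocks).

Per-block formulas:
  For a 1×1 block at λ = 2: exp(t · [2]) = [e^(2t)].
  For a 1×1 block at λ = 4: exp(t · [4]) = [e^(4t)].

After assembling e^{tJ} and conjugating by P, we get:

e^{tA} =
  [exp(2*t), 0, 0]
  [0, exp(2*t), 0]
  [2*exp(4*t) - 2*exp(2*t), 2*exp(4*t) - 2*exp(2*t), exp(4*t)]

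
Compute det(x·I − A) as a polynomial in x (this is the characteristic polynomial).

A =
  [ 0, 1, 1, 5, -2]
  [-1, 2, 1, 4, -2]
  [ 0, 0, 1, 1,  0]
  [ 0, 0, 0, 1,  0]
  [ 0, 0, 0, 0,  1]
x^5 - 5*x^4 + 10*x^3 - 10*x^2 + 5*x - 1

Expanding det(x·I − A) (e.g. by cofactor expansion or by noting that A is similar to its Jordan form J, which has the same characteristic polynomial as A) gives
  χ_A(x) = x^5 - 5*x^4 + 10*x^3 - 10*x^2 + 5*x - 1
which factors as (x - 1)^5. The eigenvalues (with algebraic multiplicities) are λ = 1 with multiplicity 5.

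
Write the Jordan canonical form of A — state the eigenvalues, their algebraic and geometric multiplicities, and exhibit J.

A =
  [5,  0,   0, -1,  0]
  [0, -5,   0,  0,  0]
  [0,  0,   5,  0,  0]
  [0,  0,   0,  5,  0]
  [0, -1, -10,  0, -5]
J_2(-5) ⊕ J_2(5) ⊕ J_1(5)

The characteristic polynomial is
  det(x·I − A) = x^5 - 5*x^4 - 50*x^3 + 250*x^2 + 625*x - 3125 = (x - 5)^3*(x + 5)^2

Eigenvalues and multiplicities (the geometric multiplicity of λ is n − rank(A − λI), which equals the number of Jordan blocks for λ):
  λ = -5: algebraic multiplicity = 2, geometric multiplicity = 1
  λ = 5: algebraic multiplicity = 3, geometric multiplicity = 2

Determining the block sizes for each eigenvalue:
  λ = -5: one block (gm = 1), so the single block has size am = 2 → block sizes [2]
  λ = 5: 2 blocks summing to 3 forces exactly one block of size 2 and the rest size 1 → block sizes [2, 1]

Assembling the blocks gives a Jordan form
J =
  [-5,  1, 0, 0, 0]
  [ 0, -5, 0, 0, 0]
  [ 0,  0, 5, 1, 0]
  [ 0,  0, 0, 5, 0]
  [ 0,  0, 0, 0, 5]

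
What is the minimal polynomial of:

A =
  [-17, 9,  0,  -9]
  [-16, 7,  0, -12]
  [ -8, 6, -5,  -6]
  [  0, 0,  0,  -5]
x^2 + 10*x + 25

The characteristic polynomial is χ_A(x) = (x + 5)^4, so the eigenvalues are known. The minimal polynomial is
  m_A(x) = Π_λ (x − λ)^{k_λ}
where k_λ is the size of the *largest* Jordan block for λ (equivalently, the smallest k with (A − λI)^k v = 0 for every generalised eigenvector v of λ).

  λ = -5: largest Jordan block has size 2, contributing (x + 5)^2

So m_A(x) = (x + 5)^2 = x^2 + 10*x + 25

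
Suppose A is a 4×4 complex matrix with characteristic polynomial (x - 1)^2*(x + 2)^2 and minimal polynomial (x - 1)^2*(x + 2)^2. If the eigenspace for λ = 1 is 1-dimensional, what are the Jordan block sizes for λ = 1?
Block sizes for λ = 1: [2]

Step 1 — from the characteristic polynomial, algebraic multiplicity of λ = 1 is 2. From dim ker(A − (1)·I) = 1, there are exactly 1 Jordan blocks for λ = 1.
Step 2 — from the minimal polynomial, the factor (x − 1)^2 tells us the largest block for λ = 1 has size 2.
Step 3 — with total size 2, 1 blocks, and largest block 2, the block sizes (in nonincreasing order) are [2].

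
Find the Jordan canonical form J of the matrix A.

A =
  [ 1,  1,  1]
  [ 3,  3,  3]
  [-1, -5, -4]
J_3(0)

The characteristic polynomial is
  det(x·I − A) = x^3

Eigenvalues and multiplicities (the geometric multiplicity of λ is n − rank(A − λI), which equals the number of Jordan blocks for λ):
  λ = 0: algebraic multiplicity = 3, geometric multiplicity = 1

Determining the block sizes for each eigenvalue:
  λ = 0: one block (gm = 1), so the single block has size am = 3 → block sizes [3]

Assembling the blocks gives a Jordan form
J =
  [0, 1, 0]
  [0, 0, 1]
  [0, 0, 0]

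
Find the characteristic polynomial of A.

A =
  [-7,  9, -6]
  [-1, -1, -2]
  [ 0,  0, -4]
x^3 + 12*x^2 + 48*x + 64

Expanding det(x·I − A) (e.g. by cofactor expansion or by noting that A is similar to its Jordan form J, which has the same characteristic polynomial as A) gives
  χ_A(x) = x^3 + 12*x^2 + 48*x + 64
which factors as (x + 4)^3. The eigenvalues (with algebraic multiplicities) are λ = -4 with multiplicity 3.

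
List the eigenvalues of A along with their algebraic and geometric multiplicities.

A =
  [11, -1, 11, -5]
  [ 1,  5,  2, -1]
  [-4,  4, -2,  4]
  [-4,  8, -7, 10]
λ = 6: alg = 4, geom = 2

Step 1 — factor the characteristic polynomial to read off the algebraic multiplicities:
  χ_A(x) = (x - 6)^4

Step 2 — compute geometric multiplicities via the rank-nullity identity g(λ) = n − rank(A − λI):
  rank(A − (6)·I) = 2, so dim ker(A − (6)·I) = n − 2 = 2

Summary:
  λ = 6: algebraic multiplicity = 4, geometric multiplicity = 2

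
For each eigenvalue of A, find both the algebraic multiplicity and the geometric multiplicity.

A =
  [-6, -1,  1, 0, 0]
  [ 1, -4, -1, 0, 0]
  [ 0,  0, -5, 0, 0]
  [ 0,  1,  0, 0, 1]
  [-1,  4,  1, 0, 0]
λ = -5: alg = 3, geom = 2; λ = 0: alg = 2, geom = 1

Step 1 — factor the characteristic polynomial to read off the algebraic multiplicities:
  χ_A(x) = x^2*(x + 5)^3

Step 2 — compute geometric multiplicities via the rank-nullity identity g(λ) = n − rank(A − λI):
  rank(A − (-5)·I) = 3, so dim ker(A − (-5)·I) = n − 3 = 2
  rank(A − (0)·I) = 4, so dim ker(A − (0)·I) = n − 4 = 1

Summary:
  λ = -5: algebraic multiplicity = 3, geometric multiplicity = 2
  λ = 0: algebraic multiplicity = 2, geometric multiplicity = 1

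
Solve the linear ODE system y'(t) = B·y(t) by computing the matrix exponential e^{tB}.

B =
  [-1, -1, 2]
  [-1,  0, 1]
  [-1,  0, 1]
e^{tB} =
  [1 - t, t^2/2 - t, -t^2/2 + 2*t]
  [-t, t^2/2 + 1, -t^2/2 + t]
  [-t, t^2/2, -t^2/2 + t + 1]

Strategy: write B = P · J · P⁻¹ where J is a Jordan canonical form, so e^{tB} = P · e^{tJ} · P⁻¹, and e^{tJ} can be computed block-by-block.

B has Jordan form
J =
  [0, 1, 0]
  [0, 0, 1]
  [0, 0, 0]
(up to reordering of blocks).

Per-block formulas:
  For a 3×3 Jordan block J_3(0): exp(t · J_3(0)) = e^(0t)·(I + t·N + (t^2/2)·N^2), where N is the 3×3 nilpotent shift.

After assembling e^{tJ} and conjugating by P, we get:

e^{tB} =
  [1 - t, t^2/2 - t, -t^2/2 + 2*t]
  [-t, t^2/2 + 1, -t^2/2 + t]
  [-t, t^2/2, -t^2/2 + t + 1]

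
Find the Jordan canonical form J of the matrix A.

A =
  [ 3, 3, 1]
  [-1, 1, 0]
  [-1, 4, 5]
J_3(3)

The characteristic polynomial is
  det(x·I − A) = x^3 - 9*x^2 + 27*x - 27 = (x - 3)^3

Eigenvalues and multiplicities (the geometric multiplicity of λ is n − rank(A − λI), which equals the number of Jordan blocks for λ):
  λ = 3: algebraic multiplicity = 3, geometric multiplicity = 1

Determining the block sizes for each eigenvalue:
  λ = 3: one block (gm = 1), so the single block has size am = 3 → block sizes [3]

Assembling the blocks gives a Jordan form
J =
  [3, 1, 0]
  [0, 3, 1]
  [0, 0, 3]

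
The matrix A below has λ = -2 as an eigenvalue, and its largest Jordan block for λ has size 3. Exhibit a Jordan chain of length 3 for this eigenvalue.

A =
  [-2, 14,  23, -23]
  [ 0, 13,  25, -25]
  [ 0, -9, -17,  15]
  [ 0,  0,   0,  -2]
A Jordan chain for λ = -2 of length 3:
v_1 = (3, 0, 0, 0)ᵀ
v_2 = (14, 15, -9, 0)ᵀ
v_3 = (0, 1, 0, 0)ᵀ

Let N = A − (-2)·I. We want v_3 with N^3 v_3 = 0 but N^2 v_3 ≠ 0; then v_{j-1} := N · v_j for j = 3, …, 2.

Pick v_3 = (0, 1, 0, 0)ᵀ.
Then v_2 = N · v_3 = (14, 15, -9, 0)ᵀ.
Then v_1 = N · v_2 = (3, 0, 0, 0)ᵀ.

Sanity check: (A − (-2)·I) v_1 = (0, 0, 0, 0)ᵀ = 0. ✓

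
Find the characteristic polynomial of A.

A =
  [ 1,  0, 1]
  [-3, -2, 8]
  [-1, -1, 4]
x^3 - 3*x^2 + 3*x - 1

Expanding det(x·I − A) (e.g. by cofactor expansion or by noting that A is similar to its Jordan form J, which has the same characteristic polynomial as A) gives
  χ_A(x) = x^3 - 3*x^2 + 3*x - 1
which factors as (x - 1)^3. The eigenvalues (with algebraic multiplicities) are λ = 1 with multiplicity 3.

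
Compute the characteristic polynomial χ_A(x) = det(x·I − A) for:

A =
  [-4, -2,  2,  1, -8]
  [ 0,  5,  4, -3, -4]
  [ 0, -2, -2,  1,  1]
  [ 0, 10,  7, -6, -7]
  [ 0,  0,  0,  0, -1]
x^5 + 8*x^4 + 22*x^3 + 28*x^2 + 17*x + 4

Expanding det(x·I − A) (e.g. by cofactor expansion or by noting that A is similar to its Jordan form J, which has the same characteristic polynomial as A) gives
  χ_A(x) = x^5 + 8*x^4 + 22*x^3 + 28*x^2 + 17*x + 4
which factors as (x + 1)^4*(x + 4). The eigenvalues (with algebraic multiplicities) are λ = -4 with multiplicity 1, λ = -1 with multiplicity 4.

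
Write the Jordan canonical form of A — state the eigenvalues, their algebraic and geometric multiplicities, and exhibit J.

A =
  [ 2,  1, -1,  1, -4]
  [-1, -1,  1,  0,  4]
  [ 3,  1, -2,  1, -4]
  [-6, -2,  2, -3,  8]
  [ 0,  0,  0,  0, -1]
J_3(-1) ⊕ J_1(-1) ⊕ J_1(-1)

The characteristic polynomial is
  det(x·I − A) = x^5 + 5*x^4 + 10*x^3 + 10*x^2 + 5*x + 1 = (x + 1)^5

Eigenvalues and multiplicities (the geometric multiplicity of λ is n − rank(A − λI), which equals the number of Jordan blocks for λ):
  λ = -1: algebraic multiplicity = 5, geometric multiplicity = 3

Determining the block sizes for each eigenvalue:
  λ = -1: with am = 5 and gm = 3, the partition is not yet determined (e.g. several partitions of 5 into 3 parts exist). Let N = A − (-1)·I. Computing rank(N^1) = 2, rank(N^2) = 1, rank(N^3) = 0; the number of blocks of size ≥ j is rank(N^{j−1}) − rank(N^j), giving [3, 1, 1]. So we have 1 block(s) of size 3, 2 block(s) of size 1 → block sizes [3, 1, 1]

Assembling the blocks gives a Jordan form
J =
  [-1,  1,  0,  0,  0]
  [ 0, -1,  1,  0,  0]
  [ 0,  0, -1,  0,  0]
  [ 0,  0,  0, -1,  0]
  [ 0,  0,  0,  0, -1]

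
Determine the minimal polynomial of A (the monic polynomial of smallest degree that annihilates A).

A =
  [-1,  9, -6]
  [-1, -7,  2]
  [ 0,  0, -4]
x^2 + 8*x + 16

The characteristic polynomial is χ_A(x) = (x + 4)^3, so the eigenvalues are known. The minimal polynomial is
  m_A(x) = Π_λ (x − λ)^{k_λ}
where k_λ is the size of the *largest* Jordan block for λ (equivalently, the smallest k with (A − λI)^k v = 0 for every generalised eigenvector v of λ).

  λ = -4: largest Jordan block has size 2, contributing (x + 4)^2

So m_A(x) = (x + 4)^2 = x^2 + 8*x + 16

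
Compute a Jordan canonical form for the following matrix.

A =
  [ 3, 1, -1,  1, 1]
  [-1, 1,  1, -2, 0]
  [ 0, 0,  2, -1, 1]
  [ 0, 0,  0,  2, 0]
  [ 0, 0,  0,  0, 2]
J_2(2) ⊕ J_2(2) ⊕ J_1(2)

The characteristic polynomial is
  det(x·I − A) = x^5 - 10*x^4 + 40*x^3 - 80*x^2 + 80*x - 32 = (x - 2)^5

Eigenvalues and multiplicities (the geometric multiplicity of λ is n − rank(A − λI), which equals the number of Jordan blocks for λ):
  λ = 2: algebraic multiplicity = 5, geometric multiplicity = 3

Determining the block sizes for each eigenvalue:
  λ = 2: with am = 5 and gm = 3, the partition is not yet determined (e.g. several partitions of 5 into 3 parts exist). Let N = A − (2)·I. Computing rank(N^1) = 2, rank(N^2) = 0; the number of blocks of size ≥ j is rank(N^{j−1}) − rank(N^j), giving [3, 2]. So we have 2 block(s) of size 2, 1 block(s) of size 1 → block sizes [2, 2, 1]

Assembling the blocks gives a Jordan form
J =
  [2, 1, 0, 0, 0]
  [0, 2, 0, 0, 0]
  [0, 0, 2, 1, 0]
  [0, 0, 0, 2, 0]
  [0, 0, 0, 0, 2]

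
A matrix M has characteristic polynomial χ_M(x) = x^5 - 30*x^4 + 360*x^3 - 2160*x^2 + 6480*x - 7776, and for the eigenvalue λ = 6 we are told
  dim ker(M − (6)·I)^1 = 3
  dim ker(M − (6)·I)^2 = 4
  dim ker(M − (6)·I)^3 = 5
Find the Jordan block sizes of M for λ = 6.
Block sizes for λ = 6: [3, 1, 1]

From the dimensions of kernels of powers, the number of Jordan blocks of size at least j is d_j − d_{j−1} where d_j = dim ker(N^j) (with d_0 = 0). Computing the differences gives [3, 1, 1].
The number of blocks of size exactly k is (#blocks of size ≥ k) − (#blocks of size ≥ k + 1), so the partition is: 2 block(s) of size 1, 1 block(s) of size 3.
In nonincreasing order the block sizes are [3, 1, 1].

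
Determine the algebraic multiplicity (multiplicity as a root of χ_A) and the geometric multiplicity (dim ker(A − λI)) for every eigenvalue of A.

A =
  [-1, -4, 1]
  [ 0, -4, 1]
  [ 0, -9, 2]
λ = -1: alg = 3, geom = 1

Step 1 — factor the characteristic polynomial to read off the algebraic multiplicities:
  χ_A(x) = (x + 1)^3

Step 2 — compute geometric multiplicities via the rank-nullity identity g(λ) = n − rank(A − λI):
  rank(A − (-1)·I) = 2, so dim ker(A − (-1)·I) = n − 2 = 1

Summary:
  λ = -1: algebraic multiplicity = 3, geometric multiplicity = 1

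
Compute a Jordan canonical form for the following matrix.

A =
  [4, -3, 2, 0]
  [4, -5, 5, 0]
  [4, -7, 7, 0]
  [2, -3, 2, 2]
J_3(2) ⊕ J_1(2)

The characteristic polynomial is
  det(x·I − A) = x^4 - 8*x^3 + 24*x^2 - 32*x + 16 = (x - 2)^4

Eigenvalues and multiplicities (the geometric multiplicity of λ is n − rank(A − λI), which equals the number of Jordan blocks for λ):
  λ = 2: algebraic multiplicity = 4, geometric multiplicity = 2

Determining the block sizes for each eigenvalue:
  λ = 2: with am = 4 and gm = 2, the partition is not yet determined (e.g. several partitions of 4 into 2 parts exist). Let N = A − (2)·I. Computing rank(N^1) = 2, rank(N^2) = 1, rank(N^3) = 0; the number of blocks of size ≥ j is rank(N^{j−1}) − rank(N^j), giving [2, 1, 1]. So we have 1 block(s) of size 3, 1 block(s) of size 1 → block sizes [3, 1]

Assembling the blocks gives a Jordan form
J =
  [2, 1, 0, 0]
  [0, 2, 1, 0]
  [0, 0, 2, 0]
  [0, 0, 0, 2]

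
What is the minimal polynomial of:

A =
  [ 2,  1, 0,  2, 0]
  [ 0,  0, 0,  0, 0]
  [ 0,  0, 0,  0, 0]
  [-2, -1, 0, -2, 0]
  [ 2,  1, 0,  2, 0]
x^2

The characteristic polynomial is χ_A(x) = x^5, so the eigenvalues are known. The minimal polynomial is
  m_A(x) = Π_λ (x − λ)^{k_λ}
where k_λ is the size of the *largest* Jordan block for λ (equivalently, the smallest k with (A − λI)^k v = 0 for every generalised eigenvector v of λ).

  λ = 0: largest Jordan block has size 2, contributing (x − 0)^2

So m_A(x) = x^2 = x^2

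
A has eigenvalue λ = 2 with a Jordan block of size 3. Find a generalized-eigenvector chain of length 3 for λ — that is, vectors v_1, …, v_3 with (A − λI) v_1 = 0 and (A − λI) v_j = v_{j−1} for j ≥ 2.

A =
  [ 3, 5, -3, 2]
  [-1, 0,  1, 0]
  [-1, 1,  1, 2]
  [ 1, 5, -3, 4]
A Jordan chain for λ = 2 of length 3:
v_1 = (1, 0, 1, 1)ᵀ
v_2 = (1, -1, -1, 1)ᵀ
v_3 = (1, 0, 0, 0)ᵀ

Let N = A − (2)·I. We want v_3 with N^3 v_3 = 0 but N^2 v_3 ≠ 0; then v_{j-1} := N · v_j for j = 3, …, 2.

Pick v_3 = (1, 0, 0, 0)ᵀ.
Then v_2 = N · v_3 = (1, -1, -1, 1)ᵀ.
Then v_1 = N · v_2 = (1, 0, 1, 1)ᵀ.

Sanity check: (A − (2)·I) v_1 = (0, 0, 0, 0)ᵀ = 0. ✓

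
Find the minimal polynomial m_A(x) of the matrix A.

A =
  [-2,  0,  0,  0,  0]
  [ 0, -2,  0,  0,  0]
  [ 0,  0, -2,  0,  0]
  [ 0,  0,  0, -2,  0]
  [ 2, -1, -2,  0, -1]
x^2 + 3*x + 2

The characteristic polynomial is χ_A(x) = (x + 1)*(x + 2)^4, so the eigenvalues are known. The minimal polynomial is
  m_A(x) = Π_λ (x − λ)^{k_λ}
where k_λ is the size of the *largest* Jordan block for λ (equivalently, the smallest k with (A − λI)^k v = 0 for every generalised eigenvector v of λ).

  λ = -2: largest Jordan block has size 1, contributing (x + 2)
  λ = -1: largest Jordan block has size 1, contributing (x + 1)

So m_A(x) = (x + 1)*(x + 2) = x^2 + 3*x + 2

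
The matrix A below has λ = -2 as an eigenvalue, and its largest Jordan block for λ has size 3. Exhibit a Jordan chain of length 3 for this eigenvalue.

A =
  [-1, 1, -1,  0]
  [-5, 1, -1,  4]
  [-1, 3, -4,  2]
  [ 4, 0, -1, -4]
A Jordan chain for λ = -2 of length 3:
v_1 = (-3, -3, -6, -3)ᵀ
v_2 = (1, -5, -1, 4)ᵀ
v_3 = (1, 0, 0, 0)ᵀ

Let N = A − (-2)·I. We want v_3 with N^3 v_3 = 0 but N^2 v_3 ≠ 0; then v_{j-1} := N · v_j for j = 3, …, 2.

Pick v_3 = (1, 0, 0, 0)ᵀ.
Then v_2 = N · v_3 = (1, -5, -1, 4)ᵀ.
Then v_1 = N · v_2 = (-3, -3, -6, -3)ᵀ.

Sanity check: (A − (-2)·I) v_1 = (0, 0, 0, 0)ᵀ = 0. ✓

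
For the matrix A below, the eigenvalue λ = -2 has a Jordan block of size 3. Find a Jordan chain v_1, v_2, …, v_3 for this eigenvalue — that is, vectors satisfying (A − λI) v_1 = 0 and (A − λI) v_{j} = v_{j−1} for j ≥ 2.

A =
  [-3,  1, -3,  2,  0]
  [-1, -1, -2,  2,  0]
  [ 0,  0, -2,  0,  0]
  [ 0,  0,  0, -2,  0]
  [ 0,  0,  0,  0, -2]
A Jordan chain for λ = -2 of length 3:
v_1 = (1, 1, 0, 0, 0)ᵀ
v_2 = (-3, -2, 0, 0, 0)ᵀ
v_3 = (0, 0, 1, 0, 0)ᵀ

Let N = A − (-2)·I. We want v_3 with N^3 v_3 = 0 but N^2 v_3 ≠ 0; then v_{j-1} := N · v_j for j = 3, …, 2.

Pick v_3 = (0, 0, 1, 0, 0)ᵀ.
Then v_2 = N · v_3 = (-3, -2, 0, 0, 0)ᵀ.
Then v_1 = N · v_2 = (1, 1, 0, 0, 0)ᵀ.

Sanity check: (A − (-2)·I) v_1 = (0, 0, 0, 0, 0)ᵀ = 0. ✓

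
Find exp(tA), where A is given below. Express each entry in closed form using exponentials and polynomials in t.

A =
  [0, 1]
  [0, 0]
e^{tA} =
  [1, t]
  [0, 1]

Strategy: write A = P · J · P⁻¹ where J is a Jordan canonical form, so e^{tA} = P · e^{tJ} · P⁻¹, and e^{tJ} can be computed block-by-block.

A has Jordan form
J =
  [0, 1]
  [0, 0]
(up to reordering of blocks).

Per-block formulas:
  For a 2×2 Jordan block J_2(0): exp(t · J_2(0)) = e^(0t)·(I + t·N), where N is the 2×2 nilpotent shift.

After assembling e^{tJ} and conjugating by P, we get:

e^{tA} =
  [1, t]
  [0, 1]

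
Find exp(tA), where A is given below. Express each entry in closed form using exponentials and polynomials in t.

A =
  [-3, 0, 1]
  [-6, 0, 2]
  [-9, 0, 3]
e^{tA} =
  [1 - 3*t, 0, t]
  [-6*t, 1, 2*t]
  [-9*t, 0, 3*t + 1]

Strategy: write A = P · J · P⁻¹ where J is a Jordan canonical form, so e^{tA} = P · e^{tJ} · P⁻¹, and e^{tJ} can be computed block-by-block.

A has Jordan form
J =
  [0, 1, 0]
  [0, 0, 0]
  [0, 0, 0]
(up to reordering of blocks).

Per-block formulas:
  For a 2×2 Jordan block J_2(0): exp(t · J_2(0)) = e^(0t)·(I + t·N), where N is the 2×2 nilpotent shift.
  For a 1×1 block at λ = 0: exp(t · [0]) = [e^(0t)].

After assembling e^{tJ} and conjugating by P, we get:

e^{tA} =
  [1 - 3*t, 0, t]
  [-6*t, 1, 2*t]
  [-9*t, 0, 3*t + 1]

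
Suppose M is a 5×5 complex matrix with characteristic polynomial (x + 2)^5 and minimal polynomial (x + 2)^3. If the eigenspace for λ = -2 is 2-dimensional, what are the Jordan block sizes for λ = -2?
Block sizes for λ = -2: [3, 2]

Step 1 — from the characteristic polynomial, algebraic multiplicity of λ = -2 is 5. From dim ker(M − (-2)·I) = 2, there are exactly 2 Jordan blocks for λ = -2.
Step 2 — from the minimal polynomial, the factor (x + 2)^3 tells us the largest block for λ = -2 has size 3.
Step 3 — with total size 5, 2 blocks, and largest block 3, the block sizes (in nonincreasing order) are [3, 2].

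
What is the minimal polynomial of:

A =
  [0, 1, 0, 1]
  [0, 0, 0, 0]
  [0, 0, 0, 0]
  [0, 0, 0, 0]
x^2

The characteristic polynomial is χ_A(x) = x^4, so the eigenvalues are known. The minimal polynomial is
  m_A(x) = Π_λ (x − λ)^{k_λ}
where k_λ is the size of the *largest* Jordan block for λ (equivalently, the smallest k with (A − λI)^k v = 0 for every generalised eigenvector v of λ).

  λ = 0: largest Jordan block has size 2, contributing (x − 0)^2

So m_A(x) = x^2 = x^2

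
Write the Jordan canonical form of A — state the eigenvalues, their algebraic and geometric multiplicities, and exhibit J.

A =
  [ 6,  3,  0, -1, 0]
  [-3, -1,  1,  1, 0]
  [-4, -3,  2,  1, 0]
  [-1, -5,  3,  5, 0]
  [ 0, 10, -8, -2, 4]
J_2(2) ⊕ J_2(4) ⊕ J_1(4)

The characteristic polynomial is
  det(x·I − A) = x^5 - 16*x^4 + 100*x^3 - 304*x^2 + 448*x - 256 = (x - 4)^3*(x - 2)^2

Eigenvalues and multiplicities (the geometric multiplicity of λ is n − rank(A − λI), which equals the number of Jordan blocks for λ):
  λ = 2: algebraic multiplicity = 2, geometric multiplicity = 1
  λ = 4: algebraic multiplicity = 3, geometric multiplicity = 2

Determining the block sizes for each eigenvalue:
  λ = 2: one block (gm = 1), so the single block has size am = 2 → block sizes [2]
  λ = 4: 2 blocks summing to 3 forces exactly one block of size 2 and the rest size 1 → block sizes [2, 1]

Assembling the blocks gives a Jordan form
J =
  [2, 1, 0, 0, 0]
  [0, 2, 0, 0, 0]
  [0, 0, 4, 1, 0]
  [0, 0, 0, 4, 0]
  [0, 0, 0, 0, 4]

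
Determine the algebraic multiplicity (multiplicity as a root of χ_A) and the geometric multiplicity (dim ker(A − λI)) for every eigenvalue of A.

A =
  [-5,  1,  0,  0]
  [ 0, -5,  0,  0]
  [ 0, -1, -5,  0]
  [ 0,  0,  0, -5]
λ = -5: alg = 4, geom = 3

Step 1 — factor the characteristic polynomial to read off the algebraic multiplicities:
  χ_A(x) = (x + 5)^4

Step 2 — compute geometric multiplicities via the rank-nullity identity g(λ) = n − rank(A − λI):
  rank(A − (-5)·I) = 1, so dim ker(A − (-5)·I) = n − 1 = 3

Summary:
  λ = -5: algebraic multiplicity = 4, geometric multiplicity = 3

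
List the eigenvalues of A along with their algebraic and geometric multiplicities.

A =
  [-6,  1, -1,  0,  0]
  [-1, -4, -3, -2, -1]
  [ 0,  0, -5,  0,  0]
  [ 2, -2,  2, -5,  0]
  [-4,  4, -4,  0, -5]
λ = -5: alg = 5, geom = 3

Step 1 — factor the characteristic polynomial to read off the algebraic multiplicities:
  χ_A(x) = (x + 5)^5

Step 2 — compute geometric multiplicities via the rank-nullity identity g(λ) = n − rank(A − λI):
  rank(A − (-5)·I) = 2, so dim ker(A − (-5)·I) = n − 2 = 3

Summary:
  λ = -5: algebraic multiplicity = 5, geometric multiplicity = 3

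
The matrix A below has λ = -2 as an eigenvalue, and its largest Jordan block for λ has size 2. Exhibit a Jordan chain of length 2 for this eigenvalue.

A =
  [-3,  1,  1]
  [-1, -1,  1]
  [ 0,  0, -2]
A Jordan chain for λ = -2 of length 2:
v_1 = (-1, -1, 0)ᵀ
v_2 = (1, 0, 0)ᵀ

Let N = A − (-2)·I. We want v_2 with N^2 v_2 = 0 but N^1 v_2 ≠ 0; then v_{j-1} := N · v_j for j = 2, …, 2.

Pick v_2 = (1, 0, 0)ᵀ.
Then v_1 = N · v_2 = (-1, -1, 0)ᵀ.

Sanity check: (A − (-2)·I) v_1 = (0, 0, 0)ᵀ = 0. ✓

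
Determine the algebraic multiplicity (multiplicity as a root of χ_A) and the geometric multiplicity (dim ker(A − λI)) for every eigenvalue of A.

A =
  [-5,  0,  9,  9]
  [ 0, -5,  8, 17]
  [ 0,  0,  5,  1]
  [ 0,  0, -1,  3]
λ = -5: alg = 2, geom = 2; λ = 4: alg = 2, geom = 1

Step 1 — factor the characteristic polynomial to read off the algebraic multiplicities:
  χ_A(x) = (x - 4)^2*(x + 5)^2

Step 2 — compute geometric multiplicities via the rank-nullity identity g(λ) = n − rank(A − λI):
  rank(A − (-5)·I) = 2, so dim ker(A − (-5)·I) = n − 2 = 2
  rank(A − (4)·I) = 3, so dim ker(A − (4)·I) = n − 3 = 1

Summary:
  λ = -5: algebraic multiplicity = 2, geometric multiplicity = 2
  λ = 4: algebraic multiplicity = 2, geometric multiplicity = 1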